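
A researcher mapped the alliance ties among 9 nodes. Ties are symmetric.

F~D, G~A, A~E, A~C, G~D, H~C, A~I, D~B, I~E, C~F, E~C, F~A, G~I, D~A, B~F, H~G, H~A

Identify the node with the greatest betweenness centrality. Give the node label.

A

Unnormalized betweenness of each node: A:28/3, B:0, C:25/12, D:7/2, E:1/2, F:7/2, G:25/12, H:1/2, I:1/2.
A has the largest value, 28/3, making it the main broker — the node through which the most shortest paths run.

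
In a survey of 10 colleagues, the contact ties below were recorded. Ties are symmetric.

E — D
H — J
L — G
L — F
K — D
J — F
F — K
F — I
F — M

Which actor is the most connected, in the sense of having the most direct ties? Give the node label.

Degrees — D:2, E:1, F:5, G:1, H:1, I:1, J:2, K:2, L:2, M:1.
The maximum is 5, attained only by F.

F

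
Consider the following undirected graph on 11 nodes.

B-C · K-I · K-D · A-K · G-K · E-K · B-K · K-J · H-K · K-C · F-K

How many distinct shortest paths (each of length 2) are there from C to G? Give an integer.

1

The shortest distance is 2, and the only length-2 path is C–K–G. So there is exactly 1 shortest path.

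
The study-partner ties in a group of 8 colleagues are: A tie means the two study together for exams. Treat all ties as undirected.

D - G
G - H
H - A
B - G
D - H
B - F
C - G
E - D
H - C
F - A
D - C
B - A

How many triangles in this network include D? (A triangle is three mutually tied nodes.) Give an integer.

3

D's neighbors: C, E, G, and H.
Neighbor pairs that are themselves tied: D–C–G; D–C–H; D–G–H. Each forms one triangle with D, for 3 in total.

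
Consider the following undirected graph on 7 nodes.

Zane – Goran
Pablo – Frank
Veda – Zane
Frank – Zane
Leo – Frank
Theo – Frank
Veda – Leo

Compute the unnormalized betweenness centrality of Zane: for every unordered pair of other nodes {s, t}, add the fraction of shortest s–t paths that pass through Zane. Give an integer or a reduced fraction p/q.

Pairs whose geodesics pass through Zane — Theo–Goran: 1; Theo–Veda: 1/2; Goran–Veda: 1; Goran–Pablo: 1; Goran–Leo: 2/2; Goran–Frank: 1; Veda–Pablo: 1/2; Veda–Frank: 1/2.
All other pairs contribute 0.
Summing the contributions gives betweenness(Zane) = 13/2.

13/2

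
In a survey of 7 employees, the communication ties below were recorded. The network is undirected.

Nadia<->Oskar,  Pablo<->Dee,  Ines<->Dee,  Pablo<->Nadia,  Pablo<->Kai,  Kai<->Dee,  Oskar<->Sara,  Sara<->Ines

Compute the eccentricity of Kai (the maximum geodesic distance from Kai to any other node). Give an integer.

Distances from Kai: Dee:1, Ines:2, Nadia:2, Oskar:3, Pablo:1, Sara:3.
The largest is 3 (to Oskar and Sara), so the eccentricity of Kai is 3.

3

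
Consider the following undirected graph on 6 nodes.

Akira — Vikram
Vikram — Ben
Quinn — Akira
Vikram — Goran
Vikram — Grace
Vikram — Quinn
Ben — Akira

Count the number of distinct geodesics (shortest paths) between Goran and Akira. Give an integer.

1

The shortest distance is 2, and the only length-2 path is Goran–Vikram–Akira. So there is exactly 1 shortest path.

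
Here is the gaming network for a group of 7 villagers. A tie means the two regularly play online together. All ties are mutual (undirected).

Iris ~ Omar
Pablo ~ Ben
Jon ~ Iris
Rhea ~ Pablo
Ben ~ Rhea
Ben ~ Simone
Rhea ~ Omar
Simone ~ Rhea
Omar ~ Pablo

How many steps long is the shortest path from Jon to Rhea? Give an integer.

3

One shortest route is Jon – Iris – Omar – Rhea, which uses 3 edges, and at distance 2 from Jon we only reach {Omar}, which does not include Rhea. So d(Jon,Rhea) = 3.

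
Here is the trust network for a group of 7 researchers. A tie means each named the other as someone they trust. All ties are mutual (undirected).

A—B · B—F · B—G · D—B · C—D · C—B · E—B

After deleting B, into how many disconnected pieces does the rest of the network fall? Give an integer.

5

Without B, the remaining ties split the others into: {G}; {C, D}; {E}; {F}; {A}.
That's 5 separate components.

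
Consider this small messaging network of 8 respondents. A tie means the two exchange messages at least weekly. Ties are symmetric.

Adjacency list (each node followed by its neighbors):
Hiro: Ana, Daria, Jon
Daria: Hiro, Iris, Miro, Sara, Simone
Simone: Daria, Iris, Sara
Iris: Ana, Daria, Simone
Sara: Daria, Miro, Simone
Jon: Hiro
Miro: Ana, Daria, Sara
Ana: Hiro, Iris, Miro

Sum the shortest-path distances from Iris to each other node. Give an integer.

12

Distances from Iris: Ana:1, Daria:1, Hiro:2, Jon:3, Miro:2, Sara:2, Simone:1.
Sum = 1 + 1 + 2 + 3 + 2 + 2 + 1 = 12.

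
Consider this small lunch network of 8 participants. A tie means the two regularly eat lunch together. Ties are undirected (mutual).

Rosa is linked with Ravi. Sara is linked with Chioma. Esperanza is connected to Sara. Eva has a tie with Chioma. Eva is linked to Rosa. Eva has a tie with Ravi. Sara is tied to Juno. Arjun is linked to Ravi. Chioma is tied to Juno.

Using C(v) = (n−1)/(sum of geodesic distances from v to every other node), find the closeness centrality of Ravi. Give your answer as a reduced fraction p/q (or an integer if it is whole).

Distances from Ravi: Arjun:1, Chioma:2, Esperanza:4, Eva:1, Juno:3, Rosa:1, Sara:3. Sum = 15.
n = 8, so closeness = 7/15.

7/15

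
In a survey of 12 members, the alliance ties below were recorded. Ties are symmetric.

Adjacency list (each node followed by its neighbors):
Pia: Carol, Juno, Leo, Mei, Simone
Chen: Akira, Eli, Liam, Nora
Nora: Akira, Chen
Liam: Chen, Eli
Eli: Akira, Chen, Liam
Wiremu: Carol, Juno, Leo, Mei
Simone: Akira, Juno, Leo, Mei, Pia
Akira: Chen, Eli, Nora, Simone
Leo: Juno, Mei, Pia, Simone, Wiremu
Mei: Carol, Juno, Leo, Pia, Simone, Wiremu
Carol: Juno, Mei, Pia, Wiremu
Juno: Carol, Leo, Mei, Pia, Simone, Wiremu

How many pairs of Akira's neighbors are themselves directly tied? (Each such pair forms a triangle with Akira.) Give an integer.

Akira's neighbors: Chen, Eli, Nora, and Simone.
Neighbor pairs that are themselves tied: Akira–Chen–Eli; Akira–Chen–Nora. Each forms one triangle with Akira, for 2 in total.

2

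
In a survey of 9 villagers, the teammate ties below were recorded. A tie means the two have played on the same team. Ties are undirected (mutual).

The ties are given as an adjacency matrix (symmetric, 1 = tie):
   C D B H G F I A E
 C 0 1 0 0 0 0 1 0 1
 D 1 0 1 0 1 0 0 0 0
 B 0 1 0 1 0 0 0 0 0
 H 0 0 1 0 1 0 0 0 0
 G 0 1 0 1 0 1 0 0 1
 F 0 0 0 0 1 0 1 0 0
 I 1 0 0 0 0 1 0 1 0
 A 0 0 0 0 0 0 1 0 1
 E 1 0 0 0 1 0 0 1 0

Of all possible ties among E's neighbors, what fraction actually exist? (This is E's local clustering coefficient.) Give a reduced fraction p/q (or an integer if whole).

0

E's neighbors: A, C, and G (k = 3).
Possible neighbor pairs: C(3,2) = 3. Edges among them: none → e = 0.
Clustering(E) = 0/3 = 0.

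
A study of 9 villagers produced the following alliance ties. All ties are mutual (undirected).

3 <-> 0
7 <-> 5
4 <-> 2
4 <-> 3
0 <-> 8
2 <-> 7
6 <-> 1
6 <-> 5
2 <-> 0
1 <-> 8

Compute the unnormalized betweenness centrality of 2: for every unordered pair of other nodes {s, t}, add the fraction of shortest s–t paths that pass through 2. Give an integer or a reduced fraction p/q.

Pairs whose geodesics pass through 2 — 7–4: 1; 7–3: 2/2; 7–0: 1; 7–8: 1; 4–0: 1/2; 4–8: 1/2; 4–1: 1/2; 4–6: 1; 4–5: 1; 3–5: 2/2; 0–5: 1.
All other pairs contribute 0.
Summing the contributions gives betweenness(2) = 19/2.

19/2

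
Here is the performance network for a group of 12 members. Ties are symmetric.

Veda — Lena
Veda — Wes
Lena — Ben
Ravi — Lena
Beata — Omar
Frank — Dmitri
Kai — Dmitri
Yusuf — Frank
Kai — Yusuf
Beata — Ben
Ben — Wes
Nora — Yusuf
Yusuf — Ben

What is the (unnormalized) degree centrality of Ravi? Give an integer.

Ravi is directly tied to Lena. That is 1 neighbor, so the degree of Ravi is 1.

1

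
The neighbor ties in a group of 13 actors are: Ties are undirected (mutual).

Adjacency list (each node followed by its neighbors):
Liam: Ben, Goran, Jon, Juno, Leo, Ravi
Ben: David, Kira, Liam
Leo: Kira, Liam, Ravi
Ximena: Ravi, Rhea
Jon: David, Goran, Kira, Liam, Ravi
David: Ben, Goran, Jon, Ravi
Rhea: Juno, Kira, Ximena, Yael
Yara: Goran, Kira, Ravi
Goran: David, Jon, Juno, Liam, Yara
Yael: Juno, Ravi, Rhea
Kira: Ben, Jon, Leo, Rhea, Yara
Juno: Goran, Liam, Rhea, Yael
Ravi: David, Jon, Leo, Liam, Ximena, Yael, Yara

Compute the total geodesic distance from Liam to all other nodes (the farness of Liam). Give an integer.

18

Distances from Liam: Ben:1, David:2, Goran:1, Jon:1, Juno:1, Kira:2, Leo:1, Ravi:1, Rhea:2, Ximena:2, Yael:2, Yara:2.
Sum = 1 + 2 + 1 + 1 + 1 + 2 + 1 + 1 + 2 + 2 + 2 + 2 = 18.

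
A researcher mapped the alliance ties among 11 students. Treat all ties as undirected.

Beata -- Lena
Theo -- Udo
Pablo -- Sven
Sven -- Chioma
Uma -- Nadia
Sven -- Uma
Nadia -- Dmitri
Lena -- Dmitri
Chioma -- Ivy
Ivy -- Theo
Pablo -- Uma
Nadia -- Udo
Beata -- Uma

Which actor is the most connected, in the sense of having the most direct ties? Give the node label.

Degrees — Beata:2, Chioma:2, Dmitri:2, Ivy:2, Lena:2, Nadia:3, Pablo:2, Sven:3, Theo:2, Udo:2, Uma:4.
The maximum is 4, attained only by Uma.

Uma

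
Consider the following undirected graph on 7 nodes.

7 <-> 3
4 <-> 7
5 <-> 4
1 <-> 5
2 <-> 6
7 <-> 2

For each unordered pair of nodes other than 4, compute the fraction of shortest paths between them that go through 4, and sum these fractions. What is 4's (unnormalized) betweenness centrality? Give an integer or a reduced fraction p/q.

8

Pairs whose geodesics pass through 4 — 5–7: 1; 5–6: 1; 5–3: 1; 5–2: 1; 7–1: 1; 6–1: 1; 3–1: 1; 2–1: 1.
All other pairs contribute 0.
Summing the contributions gives betweenness(4) = 8.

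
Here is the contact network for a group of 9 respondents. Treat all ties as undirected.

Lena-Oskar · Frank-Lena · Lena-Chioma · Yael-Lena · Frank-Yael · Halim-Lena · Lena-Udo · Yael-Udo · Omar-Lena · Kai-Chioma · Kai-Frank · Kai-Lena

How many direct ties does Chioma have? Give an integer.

Chioma is directly tied to Kai and Lena. That is 2 neighbors, so the degree of Chioma is 2.

2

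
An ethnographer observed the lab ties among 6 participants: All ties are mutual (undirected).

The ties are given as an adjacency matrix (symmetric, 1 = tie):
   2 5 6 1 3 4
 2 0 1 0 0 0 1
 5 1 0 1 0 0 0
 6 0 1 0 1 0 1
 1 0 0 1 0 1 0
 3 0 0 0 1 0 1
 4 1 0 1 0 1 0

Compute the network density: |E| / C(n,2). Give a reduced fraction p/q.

7/15

There are 7 edges and 6 nodes, so the maximum possible is C(6,2) = 15.
Density = 7/15.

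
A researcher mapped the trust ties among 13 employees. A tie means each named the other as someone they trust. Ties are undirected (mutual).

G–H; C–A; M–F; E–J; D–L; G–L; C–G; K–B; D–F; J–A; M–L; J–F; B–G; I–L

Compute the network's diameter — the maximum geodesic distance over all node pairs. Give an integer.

Eccentricity of each node (its greatest distance to any other): A:4, B:5, C:3, D:4, E:6, F:5, G:4, H:5, I:5, J:5, K:6, L:4, M:4.
The maximum eccentricity is 6, realized for instance by the pair K–E via K – B – G – C – A – J – E. So the diameter is 6.

6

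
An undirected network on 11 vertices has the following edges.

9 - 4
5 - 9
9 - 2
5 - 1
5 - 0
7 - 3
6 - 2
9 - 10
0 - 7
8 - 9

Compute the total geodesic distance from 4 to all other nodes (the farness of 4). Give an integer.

27

Distances from 4: 0:3, 1:3, 2:2, 3:5, 5:2, 6:3, 7:4, 8:2, 9:1, 10:2.
Sum = 3 + 3 + 2 + 5 + 2 + 3 + 4 + 2 + 1 + 2 = 27.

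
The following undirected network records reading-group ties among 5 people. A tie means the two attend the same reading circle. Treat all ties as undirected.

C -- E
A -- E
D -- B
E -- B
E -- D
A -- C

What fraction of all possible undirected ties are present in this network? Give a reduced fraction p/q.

3/5

There are 6 edges and 5 nodes, so the maximum possible is C(5,2) = 10.
Density = 6/10 = 3/5.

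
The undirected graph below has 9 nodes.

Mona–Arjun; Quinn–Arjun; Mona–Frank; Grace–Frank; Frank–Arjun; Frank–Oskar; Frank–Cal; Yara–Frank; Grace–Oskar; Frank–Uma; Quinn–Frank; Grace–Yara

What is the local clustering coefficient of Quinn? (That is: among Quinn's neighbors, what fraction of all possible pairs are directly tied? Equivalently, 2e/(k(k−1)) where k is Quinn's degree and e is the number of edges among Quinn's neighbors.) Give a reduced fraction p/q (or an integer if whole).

1

Quinn's neighbors: Arjun and Frank (k = 2).
Possible neighbor pairs: C(2,2) = 1. Edges among them: Arjun–Frank → e = 1.
Clustering(Quinn) = 1/1.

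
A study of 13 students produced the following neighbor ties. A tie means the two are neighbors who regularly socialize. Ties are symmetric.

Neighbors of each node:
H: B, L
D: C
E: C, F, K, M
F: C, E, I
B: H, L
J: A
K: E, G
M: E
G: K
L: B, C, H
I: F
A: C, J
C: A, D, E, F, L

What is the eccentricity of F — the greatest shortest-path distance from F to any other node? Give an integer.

Distances from F: A:2, B:3, C:1, D:2, E:1, G:3, H:3, I:1, J:3, K:2, L:2, M:2.
The largest is 3 (to B, H, J, and G), so the eccentricity of F is 3.

3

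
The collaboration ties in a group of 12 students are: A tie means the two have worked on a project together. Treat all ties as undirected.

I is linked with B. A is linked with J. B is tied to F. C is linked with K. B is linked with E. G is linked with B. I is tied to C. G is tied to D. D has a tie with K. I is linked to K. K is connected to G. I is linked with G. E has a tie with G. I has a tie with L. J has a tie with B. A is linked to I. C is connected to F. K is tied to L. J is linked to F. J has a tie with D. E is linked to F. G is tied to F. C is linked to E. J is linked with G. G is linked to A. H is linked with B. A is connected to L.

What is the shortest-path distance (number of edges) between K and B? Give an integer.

One shortest route is K – G – B, which uses 2 edges, and K and B are not directly tied, so nothing shorter exists. So d(K,B) = 2.

2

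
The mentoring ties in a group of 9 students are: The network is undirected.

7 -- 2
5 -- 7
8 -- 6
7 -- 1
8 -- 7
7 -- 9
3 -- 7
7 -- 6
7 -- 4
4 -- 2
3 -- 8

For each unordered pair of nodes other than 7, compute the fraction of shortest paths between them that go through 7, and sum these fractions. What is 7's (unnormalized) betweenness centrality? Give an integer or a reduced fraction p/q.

Pairs whose geodesics pass through 7 — 6–2: 1; 6–5: 1; 6–3: 1/2; 6–9: 1; 6–4: 1; 6–1: 1; 8–2: 1; 8–5: 1; 8–9: 1; 8–4: 1; 8–1: 1; 2–5: 1; 2–3: 1; 2–9: 1 … (+11 more pairs).
All other pairs contribute 0.
Summing the contributions gives betweenness(7) = 49/2.

49/2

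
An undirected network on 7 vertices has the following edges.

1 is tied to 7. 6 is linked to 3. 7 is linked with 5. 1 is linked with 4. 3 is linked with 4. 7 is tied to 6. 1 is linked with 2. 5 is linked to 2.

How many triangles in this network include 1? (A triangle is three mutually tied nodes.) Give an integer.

1's neighbors are 2, 4, and 7, but none of them are tied to each other, so no triangle contains 1.

0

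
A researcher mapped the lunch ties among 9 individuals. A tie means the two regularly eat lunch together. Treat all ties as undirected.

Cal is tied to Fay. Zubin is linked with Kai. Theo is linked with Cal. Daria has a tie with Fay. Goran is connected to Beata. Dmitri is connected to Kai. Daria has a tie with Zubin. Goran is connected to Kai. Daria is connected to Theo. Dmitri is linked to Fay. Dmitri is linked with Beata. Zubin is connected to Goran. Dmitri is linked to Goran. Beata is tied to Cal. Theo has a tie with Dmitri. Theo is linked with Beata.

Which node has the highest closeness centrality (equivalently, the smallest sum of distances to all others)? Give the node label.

Farness (sum of distances to all others) for each node — Beata:12, Cal:15, Daria:13, Dmitri:11, Fay:13, Goran:12, Kai:14, Theo:12, Zubin:14.
The smallest farness is 11, for Dmitri, so Dmitri has the highest closeness.

Dmitri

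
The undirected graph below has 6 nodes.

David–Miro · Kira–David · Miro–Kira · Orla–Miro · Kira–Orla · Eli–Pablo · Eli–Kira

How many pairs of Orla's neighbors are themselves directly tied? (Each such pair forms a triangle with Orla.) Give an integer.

Orla's neighbors: Kira and Miro.
Neighbor pairs that are themselves tied: Orla–Kira–Miro. Each forms one triangle with Orla, for 1 in total.

1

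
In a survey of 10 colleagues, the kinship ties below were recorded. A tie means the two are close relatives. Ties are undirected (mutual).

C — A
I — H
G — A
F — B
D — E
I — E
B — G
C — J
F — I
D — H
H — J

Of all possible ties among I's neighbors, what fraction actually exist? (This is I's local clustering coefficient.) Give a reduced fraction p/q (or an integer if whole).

I's neighbors: E, F, and H (k = 3).
Possible neighbor pairs: C(3,2) = 3. Edges among them: none → e = 0.
Clustering(I) = 0/3 = 0.

0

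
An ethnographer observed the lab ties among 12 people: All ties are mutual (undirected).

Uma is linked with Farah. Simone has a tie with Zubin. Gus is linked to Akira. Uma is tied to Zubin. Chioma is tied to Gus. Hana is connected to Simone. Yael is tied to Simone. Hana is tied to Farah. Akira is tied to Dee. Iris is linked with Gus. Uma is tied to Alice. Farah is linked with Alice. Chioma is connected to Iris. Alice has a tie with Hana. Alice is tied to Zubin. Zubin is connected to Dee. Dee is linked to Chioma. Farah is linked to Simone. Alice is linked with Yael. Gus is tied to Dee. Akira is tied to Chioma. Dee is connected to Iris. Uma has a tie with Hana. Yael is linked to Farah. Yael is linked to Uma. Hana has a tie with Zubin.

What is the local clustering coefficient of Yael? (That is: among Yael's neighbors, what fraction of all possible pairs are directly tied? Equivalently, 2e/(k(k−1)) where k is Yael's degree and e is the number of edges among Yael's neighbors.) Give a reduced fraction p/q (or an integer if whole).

Yael's neighbors: Alice, Farah, Simone, and Uma (k = 4).
Possible neighbor pairs: C(4,2) = 6. Edges among them: Alice–Farah, Alice–Uma, Farah–Simone, Farah–Uma → e = 4.
Clustering(Yael) = 4/6 = 2/3.

2/3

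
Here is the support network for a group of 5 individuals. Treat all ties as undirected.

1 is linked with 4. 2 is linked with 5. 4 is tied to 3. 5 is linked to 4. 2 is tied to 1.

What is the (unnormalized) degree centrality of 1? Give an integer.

2

1 is directly tied to 2 and 4. That is 2 neighbors, so the degree of 1 is 2.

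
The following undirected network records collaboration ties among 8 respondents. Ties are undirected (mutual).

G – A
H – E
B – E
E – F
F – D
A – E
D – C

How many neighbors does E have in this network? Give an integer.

4

E is directly tied to A, B, F, and H. That is 4 neighbors, so the degree of E is 4.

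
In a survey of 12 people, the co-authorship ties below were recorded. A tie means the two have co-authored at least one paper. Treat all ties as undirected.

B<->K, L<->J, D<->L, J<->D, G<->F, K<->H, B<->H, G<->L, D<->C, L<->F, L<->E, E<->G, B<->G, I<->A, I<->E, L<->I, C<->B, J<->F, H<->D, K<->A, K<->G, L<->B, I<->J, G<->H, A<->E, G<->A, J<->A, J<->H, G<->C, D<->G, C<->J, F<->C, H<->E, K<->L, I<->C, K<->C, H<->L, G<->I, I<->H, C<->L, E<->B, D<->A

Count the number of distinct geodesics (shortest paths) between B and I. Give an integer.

5

The shortest distance is 2. The length-2 paths are: B–E–I; B–G–I; B–L–I; B–C–I; B–H–I.
That gives 5 distinct shortest paths.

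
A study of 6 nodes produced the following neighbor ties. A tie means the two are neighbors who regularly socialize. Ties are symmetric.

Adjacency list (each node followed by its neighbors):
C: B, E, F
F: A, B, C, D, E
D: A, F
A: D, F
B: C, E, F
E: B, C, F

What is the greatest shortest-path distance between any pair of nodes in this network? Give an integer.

Eccentricity of each node (its greatest distance to any other): A:2, B:2, C:2, D:2, E:2, F:1.
The maximum eccentricity is 2, realized for instance by the pair E–D via E – F – D. So the diameter is 2.

2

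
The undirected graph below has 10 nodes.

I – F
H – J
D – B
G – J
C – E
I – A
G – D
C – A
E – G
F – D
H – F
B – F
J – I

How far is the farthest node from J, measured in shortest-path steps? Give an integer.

Distances from J: A:2, B:3, C:3, D:2, E:2, F:2, G:1, H:1, I:1.
The largest is 3 (to B and C), so the eccentricity of J is 3.

3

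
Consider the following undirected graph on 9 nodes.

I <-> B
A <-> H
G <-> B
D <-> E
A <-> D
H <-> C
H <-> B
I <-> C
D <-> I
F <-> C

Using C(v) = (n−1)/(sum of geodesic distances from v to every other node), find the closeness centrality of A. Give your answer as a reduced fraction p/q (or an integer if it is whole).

1/2

Distances from A: B:2, C:2, D:1, E:2, F:3, G:3, H:1, I:2. Sum = 16.
n = 9, so closeness = 8/16 = 1/2.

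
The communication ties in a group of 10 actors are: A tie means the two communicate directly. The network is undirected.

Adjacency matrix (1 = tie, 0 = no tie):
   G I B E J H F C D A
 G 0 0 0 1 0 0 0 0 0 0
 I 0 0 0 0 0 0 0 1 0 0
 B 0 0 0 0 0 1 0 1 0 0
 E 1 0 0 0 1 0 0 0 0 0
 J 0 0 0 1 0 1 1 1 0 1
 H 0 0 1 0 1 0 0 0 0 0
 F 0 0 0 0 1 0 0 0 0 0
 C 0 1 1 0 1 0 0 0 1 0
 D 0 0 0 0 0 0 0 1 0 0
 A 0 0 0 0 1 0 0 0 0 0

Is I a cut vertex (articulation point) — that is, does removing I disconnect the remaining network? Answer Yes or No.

Even without I, every remaining node can still reach every other (the residual graph is connected), so I is not a cut vertex.

No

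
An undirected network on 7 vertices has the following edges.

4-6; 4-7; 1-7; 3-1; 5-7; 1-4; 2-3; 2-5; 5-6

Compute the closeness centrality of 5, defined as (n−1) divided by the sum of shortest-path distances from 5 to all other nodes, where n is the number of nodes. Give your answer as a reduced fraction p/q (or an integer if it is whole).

2/3

Distances from 5: 1:2, 2:1, 3:2, 4:2, 6:1, 7:1. Sum = 9.
n = 7, so closeness = 6/9 = 2/3.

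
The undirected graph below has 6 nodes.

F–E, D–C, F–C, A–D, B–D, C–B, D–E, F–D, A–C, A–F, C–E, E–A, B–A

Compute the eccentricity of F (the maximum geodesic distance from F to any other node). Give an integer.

Distances from F: A:1, B:2, C:1, D:1, E:1.
The largest is 2 (to B), so the eccentricity of F is 2.

2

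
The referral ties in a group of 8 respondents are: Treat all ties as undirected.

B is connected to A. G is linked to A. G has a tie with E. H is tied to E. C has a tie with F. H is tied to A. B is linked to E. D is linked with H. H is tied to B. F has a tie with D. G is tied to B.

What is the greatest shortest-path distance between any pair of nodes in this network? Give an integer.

5

Eccentricity of each node (its greatest distance to any other): A:4, B:4, C:5, D:3, E:4, F:4, G:5, H:3.
The maximum eccentricity is 5, realized for instance by the pair G–C via G – A – H – D – F – C. So the diameter is 5.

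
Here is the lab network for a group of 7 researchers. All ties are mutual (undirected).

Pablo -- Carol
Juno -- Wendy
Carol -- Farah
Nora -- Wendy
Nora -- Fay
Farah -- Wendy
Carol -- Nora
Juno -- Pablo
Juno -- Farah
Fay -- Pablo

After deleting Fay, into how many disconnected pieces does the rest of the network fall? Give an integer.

1

Fay's neighbors (Nora and Pablo) remain reachable from one another through other ties, so the rest of the network stays in one piece.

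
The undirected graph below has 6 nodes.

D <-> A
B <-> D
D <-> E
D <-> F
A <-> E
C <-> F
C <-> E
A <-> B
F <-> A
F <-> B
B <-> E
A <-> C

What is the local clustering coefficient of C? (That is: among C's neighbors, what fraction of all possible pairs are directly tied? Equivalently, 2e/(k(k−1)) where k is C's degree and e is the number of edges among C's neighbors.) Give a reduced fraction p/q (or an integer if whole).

2/3

C's neighbors: A, E, and F (k = 3).
Possible neighbor pairs: C(3,2) = 3. Edges among them: A–E, A–F → e = 2.
Clustering(C) = 2/3.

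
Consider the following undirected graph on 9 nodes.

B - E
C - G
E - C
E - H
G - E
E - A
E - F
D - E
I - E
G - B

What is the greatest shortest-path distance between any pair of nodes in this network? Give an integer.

Eccentricity of each node (its greatest distance to any other): A:2, B:2, C:2, D:2, E:1, F:2, G:2, H:2, I:2.
The maximum eccentricity is 2, realized for instance by the pair F–A via F – E – A. So the diameter is 2.

2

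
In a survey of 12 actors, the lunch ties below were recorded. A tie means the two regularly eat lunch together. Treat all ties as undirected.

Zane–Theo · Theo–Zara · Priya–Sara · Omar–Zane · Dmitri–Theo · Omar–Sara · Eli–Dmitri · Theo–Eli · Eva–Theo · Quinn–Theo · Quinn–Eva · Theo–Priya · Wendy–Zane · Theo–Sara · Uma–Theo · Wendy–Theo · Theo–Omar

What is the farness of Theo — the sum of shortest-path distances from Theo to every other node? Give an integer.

11

Distances from Theo: Dmitri:1, Eli:1, Eva:1, Omar:1, Priya:1, Quinn:1, Sara:1, Uma:1, Wendy:1, Zane:1, Zara:1.
Sum = 1 + 1 + 1 + 1 + 1 + 1 + 1 + 1 + 1 + 1 + 1 = 11.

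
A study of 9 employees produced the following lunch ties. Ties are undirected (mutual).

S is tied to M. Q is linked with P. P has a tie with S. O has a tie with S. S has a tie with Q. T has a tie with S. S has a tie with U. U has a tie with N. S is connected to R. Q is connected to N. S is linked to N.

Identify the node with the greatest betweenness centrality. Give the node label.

Unnormalized betweenness of each node: M:0, N:1/2, O:0, P:0, Q:1/2, R:0, S:24, T:0, U:0.
S has the largest value, 24, making it the main broker — the node through which the most shortest paths run.

S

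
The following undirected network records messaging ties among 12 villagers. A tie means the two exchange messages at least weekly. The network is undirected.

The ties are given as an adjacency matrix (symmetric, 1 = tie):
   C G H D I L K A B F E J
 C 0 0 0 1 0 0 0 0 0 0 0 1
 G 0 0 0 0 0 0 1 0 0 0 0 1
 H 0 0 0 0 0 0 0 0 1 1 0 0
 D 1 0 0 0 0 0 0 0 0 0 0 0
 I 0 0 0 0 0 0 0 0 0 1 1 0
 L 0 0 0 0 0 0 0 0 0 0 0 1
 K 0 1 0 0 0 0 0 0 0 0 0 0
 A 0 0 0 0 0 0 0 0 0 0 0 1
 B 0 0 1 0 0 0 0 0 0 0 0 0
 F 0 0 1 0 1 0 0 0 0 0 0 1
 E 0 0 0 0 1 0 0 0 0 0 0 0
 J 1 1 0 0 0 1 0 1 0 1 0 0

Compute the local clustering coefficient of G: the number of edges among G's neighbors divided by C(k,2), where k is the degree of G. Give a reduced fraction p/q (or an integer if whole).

G's neighbors: J and K (k = 2).
Possible neighbor pairs: C(2,2) = 1. Edges among them: none → e = 0.
Clustering(G) = 0/1.

0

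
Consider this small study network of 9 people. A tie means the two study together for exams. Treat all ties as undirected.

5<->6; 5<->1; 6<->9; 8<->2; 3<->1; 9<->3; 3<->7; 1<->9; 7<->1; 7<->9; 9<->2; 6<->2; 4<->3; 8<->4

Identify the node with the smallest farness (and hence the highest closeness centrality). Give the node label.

Farness (sum of distances to all others) for each node — 1:13, 2:13, 3:12, 4:16, 5:16, 6:14, 7:14, 8:17, 9:11.
The smallest farness is 11, for 9, so 9 has the highest closeness.

9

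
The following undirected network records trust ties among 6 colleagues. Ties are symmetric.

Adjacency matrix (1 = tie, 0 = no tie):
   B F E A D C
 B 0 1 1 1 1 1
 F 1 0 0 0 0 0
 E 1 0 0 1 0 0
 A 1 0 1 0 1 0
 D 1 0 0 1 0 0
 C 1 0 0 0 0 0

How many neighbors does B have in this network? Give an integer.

5

B is directly tied to A, C, D, E, and F. That is 5 neighbors, so the degree of B is 5.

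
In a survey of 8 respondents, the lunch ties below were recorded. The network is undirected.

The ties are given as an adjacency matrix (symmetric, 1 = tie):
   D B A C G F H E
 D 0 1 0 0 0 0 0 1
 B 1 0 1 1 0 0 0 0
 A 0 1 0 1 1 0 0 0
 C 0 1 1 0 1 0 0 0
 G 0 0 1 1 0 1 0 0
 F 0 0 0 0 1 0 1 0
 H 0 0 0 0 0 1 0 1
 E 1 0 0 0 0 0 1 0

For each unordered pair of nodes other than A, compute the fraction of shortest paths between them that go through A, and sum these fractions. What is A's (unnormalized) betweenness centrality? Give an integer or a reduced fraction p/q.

3/2

Pairs whose geodesics pass through A — D–G: 1/2; B–G: 1/2; B–F: 1/2.
All other pairs contribute 0.
Summing the contributions gives betweenness(A) = 3/2.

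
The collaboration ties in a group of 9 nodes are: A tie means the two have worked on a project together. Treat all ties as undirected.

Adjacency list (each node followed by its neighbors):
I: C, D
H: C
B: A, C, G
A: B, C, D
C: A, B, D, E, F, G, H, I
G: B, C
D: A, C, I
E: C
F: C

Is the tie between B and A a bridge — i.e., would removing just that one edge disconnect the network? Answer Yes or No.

No

Even without that edge, B still reaches A via B – C – A, so the network stays connected. Not a bridge.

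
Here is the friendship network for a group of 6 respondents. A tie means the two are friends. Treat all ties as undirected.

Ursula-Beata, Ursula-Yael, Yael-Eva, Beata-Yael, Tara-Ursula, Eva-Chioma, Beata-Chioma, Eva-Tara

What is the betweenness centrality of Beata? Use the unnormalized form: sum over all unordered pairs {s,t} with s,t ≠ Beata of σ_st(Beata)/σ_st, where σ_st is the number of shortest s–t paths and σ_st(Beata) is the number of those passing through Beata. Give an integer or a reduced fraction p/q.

Pairs whose geodesics pass through Beata — Chioma–Ursula: 1; Chioma–Yael: 1/2.
All other pairs contribute 0.
Summing the contributions gives betweenness(Beata) = 3/2.

3/2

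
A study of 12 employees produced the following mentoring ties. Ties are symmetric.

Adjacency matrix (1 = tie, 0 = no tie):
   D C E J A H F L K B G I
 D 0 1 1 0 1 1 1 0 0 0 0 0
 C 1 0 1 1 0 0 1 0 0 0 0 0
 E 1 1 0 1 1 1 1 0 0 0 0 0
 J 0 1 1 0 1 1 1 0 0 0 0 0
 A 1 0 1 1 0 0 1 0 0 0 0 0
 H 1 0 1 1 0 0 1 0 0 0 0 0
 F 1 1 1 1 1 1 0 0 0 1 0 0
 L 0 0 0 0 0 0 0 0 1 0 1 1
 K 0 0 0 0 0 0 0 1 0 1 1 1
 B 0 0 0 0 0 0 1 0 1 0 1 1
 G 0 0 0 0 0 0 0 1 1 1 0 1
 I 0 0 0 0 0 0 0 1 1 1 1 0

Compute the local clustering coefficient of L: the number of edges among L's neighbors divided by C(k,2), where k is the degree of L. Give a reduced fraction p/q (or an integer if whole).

L's neighbors: G, I, and K (k = 3).
Possible neighbor pairs: C(3,2) = 3. Edges among them: G–I, G–K, I–K → e = 3.
Clustering(L) = 3/3 = 1.

1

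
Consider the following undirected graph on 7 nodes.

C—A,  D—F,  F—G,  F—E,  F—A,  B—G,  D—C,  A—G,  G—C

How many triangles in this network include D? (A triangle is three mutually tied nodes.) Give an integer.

0

D's neighbors are C and F, but none of them are tied to each other, so no triangle contains D.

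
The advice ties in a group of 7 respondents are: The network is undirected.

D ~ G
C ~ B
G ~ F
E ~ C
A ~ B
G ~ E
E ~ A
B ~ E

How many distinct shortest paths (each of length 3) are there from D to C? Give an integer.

The shortest distance is 3, and the only length-3 path is D–G–E–C. So there is exactly 1 shortest path.

1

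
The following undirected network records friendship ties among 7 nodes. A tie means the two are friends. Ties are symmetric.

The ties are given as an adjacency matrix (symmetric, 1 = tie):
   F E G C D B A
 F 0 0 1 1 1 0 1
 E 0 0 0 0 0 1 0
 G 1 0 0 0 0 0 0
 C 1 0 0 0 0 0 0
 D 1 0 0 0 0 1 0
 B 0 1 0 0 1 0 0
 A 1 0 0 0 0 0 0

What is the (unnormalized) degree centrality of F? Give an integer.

4

F is directly tied to A, C, D, and G. That is 4 neighbors, so the degree of F is 4.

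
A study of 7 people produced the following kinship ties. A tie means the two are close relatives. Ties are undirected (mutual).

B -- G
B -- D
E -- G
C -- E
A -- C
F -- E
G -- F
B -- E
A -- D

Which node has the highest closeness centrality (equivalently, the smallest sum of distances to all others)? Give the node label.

E

Farness (sum of distances to all others) for each node — A:12, B:9, C:10, D:11, E:8, F:12, G:10.
The smallest farness is 8, for E, so E has the highest closeness.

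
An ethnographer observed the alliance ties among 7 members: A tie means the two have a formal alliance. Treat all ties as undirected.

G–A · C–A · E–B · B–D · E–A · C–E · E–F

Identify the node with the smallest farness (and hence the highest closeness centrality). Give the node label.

Farness (sum of distances to all others) for each node — A:10, B:11, C:11, D:16, E:8, F:13, G:15.
The smallest farness is 8, for E, so E has the highest closeness.

E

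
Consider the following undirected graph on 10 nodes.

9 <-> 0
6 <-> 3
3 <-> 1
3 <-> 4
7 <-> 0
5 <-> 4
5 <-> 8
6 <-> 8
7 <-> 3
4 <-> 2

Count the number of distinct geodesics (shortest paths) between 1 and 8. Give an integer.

1

The shortest distance is 3, and the only length-3 path is 1–3–6–8. So there is exactly 1 shortest path.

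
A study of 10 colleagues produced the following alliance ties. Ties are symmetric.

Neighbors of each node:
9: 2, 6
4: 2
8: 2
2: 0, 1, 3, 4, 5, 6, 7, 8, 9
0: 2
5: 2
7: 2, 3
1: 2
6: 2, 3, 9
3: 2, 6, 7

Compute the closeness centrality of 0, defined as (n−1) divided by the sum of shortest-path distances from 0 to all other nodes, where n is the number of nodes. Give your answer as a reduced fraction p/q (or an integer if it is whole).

9/17

Distances from 0: 1:2, 2:1, 3:2, 4:2, 5:2, 6:2, 7:2, 8:2, 9:2. Sum = 17.
n = 10, so closeness = 9/17.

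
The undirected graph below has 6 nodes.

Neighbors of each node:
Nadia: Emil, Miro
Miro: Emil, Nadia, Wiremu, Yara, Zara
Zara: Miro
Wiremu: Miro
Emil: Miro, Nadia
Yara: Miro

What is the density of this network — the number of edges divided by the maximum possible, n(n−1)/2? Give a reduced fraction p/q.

2/5

There are 6 edges and 6 nodes, so the maximum possible is C(6,2) = 15.
Density = 6/15 = 2/5.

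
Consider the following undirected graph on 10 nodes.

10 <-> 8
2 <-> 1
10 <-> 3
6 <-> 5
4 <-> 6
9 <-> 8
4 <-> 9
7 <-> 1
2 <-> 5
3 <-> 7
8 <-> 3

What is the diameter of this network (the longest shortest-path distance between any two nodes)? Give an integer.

5

Eccentricity of each node (its greatest distance to any other): 1:4, 2:4, 3:4, 4:4, 5:5, 6:4, 7:4, 8:4, 9:4, 10:5.
The maximum eccentricity is 5, realized for instance by the pair 10–5 via 10 – 3 – 7 – 1 – 2 – 5. So the diameter is 5.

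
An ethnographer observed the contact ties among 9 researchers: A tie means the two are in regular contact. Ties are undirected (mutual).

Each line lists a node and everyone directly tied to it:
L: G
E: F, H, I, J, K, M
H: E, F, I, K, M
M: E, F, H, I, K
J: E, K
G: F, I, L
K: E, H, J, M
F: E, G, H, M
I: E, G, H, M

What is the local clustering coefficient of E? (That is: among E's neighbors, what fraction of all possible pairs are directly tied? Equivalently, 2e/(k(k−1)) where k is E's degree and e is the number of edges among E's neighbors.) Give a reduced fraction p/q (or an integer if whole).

E's neighbors: F, H, I, J, K, and M (k = 6).
Possible neighbor pairs: C(6,2) = 15. Edges among them: F–H, F–M, H–I, H–K, H–M, I–M, J–K, K–M → e = 8.
Clustering(E) = 8/15.

8/15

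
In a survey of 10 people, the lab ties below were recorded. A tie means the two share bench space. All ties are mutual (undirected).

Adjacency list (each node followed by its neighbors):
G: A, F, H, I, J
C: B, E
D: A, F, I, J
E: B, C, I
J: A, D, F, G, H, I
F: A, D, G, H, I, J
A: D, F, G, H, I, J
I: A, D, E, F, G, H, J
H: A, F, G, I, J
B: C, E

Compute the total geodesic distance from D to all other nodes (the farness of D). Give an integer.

Distances from D: A:1, B:3, C:3, E:2, F:1, G:2, H:2, I:1, J:1.
Sum = 1 + 3 + 3 + 2 + 1 + 2 + 2 + 1 + 1 = 16.

16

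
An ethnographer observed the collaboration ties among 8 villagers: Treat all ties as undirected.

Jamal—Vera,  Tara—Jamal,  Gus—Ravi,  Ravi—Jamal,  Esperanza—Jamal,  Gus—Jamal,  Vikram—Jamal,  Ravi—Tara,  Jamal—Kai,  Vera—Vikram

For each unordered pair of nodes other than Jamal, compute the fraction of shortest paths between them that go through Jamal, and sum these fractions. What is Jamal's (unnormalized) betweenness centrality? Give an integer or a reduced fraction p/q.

Pairs whose geodesics pass through Jamal — Esperanza–Vera: 1; Esperanza–Vikram: 1; Esperanza–Ravi: 1; Esperanza–Tara: 1; Esperanza–Kai: 1; Esperanza–Gus: 1; Vera–Ravi: 1; Vera–Tara: 1; Vera–Kai: 1; Vera–Gus: 1; Vikram–Ravi: 1; Vikram–Tara: 1; Vikram–Kai: 1; Vikram–Gus: 1 … (+4 more pairs).
All other pairs contribute 0.
Summing the contributions gives betweenness(Jamal) = 35/2.

35/2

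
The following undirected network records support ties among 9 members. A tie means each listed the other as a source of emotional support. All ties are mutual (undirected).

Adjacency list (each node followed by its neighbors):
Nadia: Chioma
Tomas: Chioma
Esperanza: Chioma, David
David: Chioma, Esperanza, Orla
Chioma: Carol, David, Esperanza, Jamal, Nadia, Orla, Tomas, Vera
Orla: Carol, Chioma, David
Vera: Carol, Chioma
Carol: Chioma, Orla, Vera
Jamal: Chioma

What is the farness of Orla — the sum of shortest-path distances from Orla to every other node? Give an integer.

13

Distances from Orla: Carol:1, Chioma:1, David:1, Esperanza:2, Jamal:2, Nadia:2, Tomas:2, Vera:2.
Sum = 1 + 1 + 1 + 2 + 2 + 2 + 2 + 2 = 13.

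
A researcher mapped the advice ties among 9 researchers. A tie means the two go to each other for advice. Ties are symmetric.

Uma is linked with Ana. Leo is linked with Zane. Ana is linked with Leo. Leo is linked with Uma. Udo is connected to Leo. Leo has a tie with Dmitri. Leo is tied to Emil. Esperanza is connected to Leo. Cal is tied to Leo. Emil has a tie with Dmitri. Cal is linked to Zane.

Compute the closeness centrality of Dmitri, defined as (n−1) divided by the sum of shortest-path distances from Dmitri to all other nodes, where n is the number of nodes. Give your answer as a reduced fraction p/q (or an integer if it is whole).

Distances from Dmitri: Ana:2, Cal:2, Emil:1, Esperanza:2, Leo:1, Udo:2, Uma:2, Zane:2. Sum = 14.
n = 9, so closeness = 8/14 = 4/7.

4/7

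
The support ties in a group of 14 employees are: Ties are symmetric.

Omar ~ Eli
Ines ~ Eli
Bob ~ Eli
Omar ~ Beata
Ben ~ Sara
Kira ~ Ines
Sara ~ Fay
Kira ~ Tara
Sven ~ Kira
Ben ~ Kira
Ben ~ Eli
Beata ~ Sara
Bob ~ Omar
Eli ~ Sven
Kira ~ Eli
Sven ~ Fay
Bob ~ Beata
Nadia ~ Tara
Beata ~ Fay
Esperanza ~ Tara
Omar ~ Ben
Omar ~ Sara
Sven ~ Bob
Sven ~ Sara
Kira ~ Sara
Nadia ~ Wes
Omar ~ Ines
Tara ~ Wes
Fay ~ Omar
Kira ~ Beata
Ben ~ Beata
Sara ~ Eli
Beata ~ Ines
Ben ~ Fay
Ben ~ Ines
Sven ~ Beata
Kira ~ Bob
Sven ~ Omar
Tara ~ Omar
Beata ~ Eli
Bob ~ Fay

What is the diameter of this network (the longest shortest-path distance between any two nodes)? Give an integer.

3

Eccentricity of each node (its greatest distance to any other): Beata:3, Ben:3, Bob:3, Eli:3, Esperanza:3, Fay:3, Ines:3, Kira:2, Nadia:3, Omar:2, Sara:3, Sven:3, Tara:2, Wes:3.
The maximum eccentricity is 3, realized for instance by the pair Fay–Wes via Fay – Omar – Tara – Wes. So the diameter is 3.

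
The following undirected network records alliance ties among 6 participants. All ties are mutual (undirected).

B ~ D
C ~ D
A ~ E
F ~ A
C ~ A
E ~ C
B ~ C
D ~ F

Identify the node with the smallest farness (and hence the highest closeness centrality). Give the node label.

Farness (sum of distances to all others) for each node — A:7, B:8, C:6, D:7, E:8, F:8.
The smallest farness is 6, for C, so C has the highest closeness.

C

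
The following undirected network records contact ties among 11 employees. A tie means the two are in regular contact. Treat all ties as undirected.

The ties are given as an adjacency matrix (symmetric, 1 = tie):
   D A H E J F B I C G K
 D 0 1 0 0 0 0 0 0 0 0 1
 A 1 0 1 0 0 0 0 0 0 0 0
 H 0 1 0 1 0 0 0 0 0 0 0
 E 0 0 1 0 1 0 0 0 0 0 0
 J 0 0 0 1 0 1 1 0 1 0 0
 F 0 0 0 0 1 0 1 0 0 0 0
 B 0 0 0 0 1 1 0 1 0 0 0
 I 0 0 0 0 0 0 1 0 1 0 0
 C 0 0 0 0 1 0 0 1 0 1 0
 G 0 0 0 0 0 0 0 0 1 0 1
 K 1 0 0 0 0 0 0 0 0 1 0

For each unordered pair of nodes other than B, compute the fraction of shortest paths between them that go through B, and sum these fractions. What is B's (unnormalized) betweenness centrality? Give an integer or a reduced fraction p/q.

17/6

Pairs whose geodesics pass through B — A–I: 1/3; H–I: 1/2; E–I: 1/2; J–I: 1/2; F–I: 1.
All other pairs contribute 0.
Summing the contributions gives betweenness(B) = 17/6.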